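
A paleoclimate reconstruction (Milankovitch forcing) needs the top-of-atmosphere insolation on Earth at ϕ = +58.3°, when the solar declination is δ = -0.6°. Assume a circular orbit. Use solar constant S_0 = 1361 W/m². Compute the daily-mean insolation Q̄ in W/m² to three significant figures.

cos h₀ = −tan(+58.3°) tan(-0.600°) = 0.0170, h₀ = 1.5538 rad.
Bracket: h₀ sin ϕ sin δ + cos ϕ cos δ sin h₀ = 1.5538×0.85081×-0.01047 + 0.52547×0.99995×0.99986 = -0.013841 + 0.525370 = 0.511529.
Q̄ = (S_0/π) × [bracket] = (1361/π) × 0.511529 = 221.6 W/m².

Q̄ ≈ 222 W/m²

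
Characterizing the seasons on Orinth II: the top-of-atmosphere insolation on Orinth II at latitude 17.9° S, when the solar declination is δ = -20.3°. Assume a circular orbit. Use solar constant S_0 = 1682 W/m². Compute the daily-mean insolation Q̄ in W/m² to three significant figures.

Q̄ ≈ 571 W/m²

cos h₀ = −tan(-17.9°) tan(-20.300°) = -0.1195, h₀ = 1.6906 rad.
Bracket: h₀ sin ϕ sin δ + cos ϕ cos δ sin h₀ = 1.6906×-0.30736×-0.34694 + 0.95159×0.93789×0.99284 = 0.180278 + 0.886097 = 1.066375.
Q̄ = (S_0/π) × [bracket] = (1682/π) × 1.066375 = 570.9 W/m².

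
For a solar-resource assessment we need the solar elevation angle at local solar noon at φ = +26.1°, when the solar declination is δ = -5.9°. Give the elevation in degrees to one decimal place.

58.0°

At local noon the hour angle is zero, so the zenith angle equals |φ − δ| = |+26.1° − (-5.900°)| = 32.000°.
Elevation = 90° − 32.000° = 58.0°.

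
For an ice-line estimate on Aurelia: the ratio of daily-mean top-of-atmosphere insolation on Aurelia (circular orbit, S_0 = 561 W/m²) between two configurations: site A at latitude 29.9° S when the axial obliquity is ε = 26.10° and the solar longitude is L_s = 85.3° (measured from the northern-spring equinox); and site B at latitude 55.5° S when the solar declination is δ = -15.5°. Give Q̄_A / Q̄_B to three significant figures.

— Configuration A (ϕ=-29.9°):
Solar declination: sin δ = sin ε · sin L_s = sin 26.10° × sin 85.3° = 0.43846, so δ = +26.006°.
cos h₀ = −tan(-29.9°) tan(+26.006°) = 0.2805, h₀ = 1.2865 rad.
Bracket: h₀ sin ϕ sin δ + cos ϕ cos δ sin h₀ = 1.2865×-0.49849×0.43846 + 0.86690×0.89875×0.95985 = -0.281188 + 0.747844 = 0.466656.
Q̄ = (S_0/π) × [bracket] = (561/π) × 0.466656 = 83.332 W/m².
— Configuration B (ϕ=-55.5°):
cos h₀ = −tan(-55.5°) tan(-15.500°) = -0.4035, h₀ = 1.9861 rad.
Bracket: h₀ sin ϕ sin δ + cos ϕ cos δ sin h₀ = 1.9861×-0.82413×-0.26724 + 0.56641×0.96363×0.91498 = 0.437420 + 0.499405 = 0.936825.
Q̄ = (S_0/π) × [bracket] = (561/π) × 0.936825 = 167.29 W/m².
Ratio Q̄_A / Q̄_B = 83.332 / 167.29 = 0.4981.

Q̄_A / Q̄_B ≈ 0.498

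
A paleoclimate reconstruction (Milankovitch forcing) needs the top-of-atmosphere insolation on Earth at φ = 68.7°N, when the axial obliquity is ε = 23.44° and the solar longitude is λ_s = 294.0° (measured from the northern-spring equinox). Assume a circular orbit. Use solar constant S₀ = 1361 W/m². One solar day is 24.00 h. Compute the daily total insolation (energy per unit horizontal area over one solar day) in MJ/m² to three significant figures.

0.00 MJ/m²

Solar declination: sin δ = sin ε · sin λ_s = sin 23.44° × sin 294.0° = -0.36340, so δ = -21.309°.
cos H₀ = −tan(+68.7°) tan(-21.309°) = 1.0005 ≥ 1 ⇒ polar night, H₀ = 0 and Q̄ = 0.
Daily total = Q̄ × 24.00 h × 3600 s/h = 0.00 MJ/m².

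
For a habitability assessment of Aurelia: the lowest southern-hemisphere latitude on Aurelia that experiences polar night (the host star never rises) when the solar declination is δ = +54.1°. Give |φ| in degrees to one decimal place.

|φ| = 35.9°

Polar night requires cos H₀ = −tan φ tan δ ≥ 1, i.e. tan φ tan δ ≤ −1.
The boundary is |tan φ| · |tan δ| = 1, so |φ| = 90° − |δ| = 90° − 54.1° = 35.9° in the southern hemisphere.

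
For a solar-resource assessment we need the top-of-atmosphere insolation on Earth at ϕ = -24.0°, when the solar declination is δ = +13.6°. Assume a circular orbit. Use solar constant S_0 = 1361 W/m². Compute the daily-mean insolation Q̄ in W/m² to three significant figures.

cos h₀ = −tan(-24.0°) tan(+13.600°) = 0.1077, h₀ = 1.4629 rad.
Bracket: h₀ sin ϕ sin δ + cos ϕ cos δ sin h₀ = 1.4629×-0.40674×0.23514 + 0.91355×0.97196×0.99418 = -0.139913 + 0.882766 = 0.742853.
Q̄ = (S_0/π) × [bracket] = (1361/π) × 0.742853 = 321.8 W/m².

Q̄ ≈ 322 W/m²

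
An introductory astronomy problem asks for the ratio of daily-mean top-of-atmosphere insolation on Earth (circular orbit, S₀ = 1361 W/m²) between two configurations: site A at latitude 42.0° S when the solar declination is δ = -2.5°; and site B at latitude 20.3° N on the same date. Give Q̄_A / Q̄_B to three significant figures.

— Configuration A (φ=-42.0°):
cos H₀ = −tan(-42.0°) tan(-2.500°) = -0.0393, H₀ = 1.6101 rad.
Bracket: H₀ sin φ sin δ + cos φ cos δ sin H₀ = 1.6101×-0.66913×-0.04362 + 0.74314×0.99905×0.99923 = 0.046995 + 0.741862 = 0.788857.
Q̄ = (S₀/π) × [bracket] = (1361/π) × 0.788857 = 341.75 W/m².
— Configuration B (φ=+20.3°):
cos H₀ = −tan(+20.3°) tan(-2.500°) = 0.0162, H₀ = 1.5546 rad.
Bracket: H₀ sin φ sin δ + cos φ cos δ sin H₀ = 1.5546×0.34694×-0.04362 + 0.93789×0.99905×0.99987 = -0.023527 + 0.936877 = 0.913350.
Q̄ = (S₀/π) × [bracket] = (1361/π) × 0.913350 = 395.68 W/m².
Ratio Q̄_A / Q̄_B = 341.75 / 395.68 = 0.8637.

Q̄_A / Q̄_B ≈ 0.864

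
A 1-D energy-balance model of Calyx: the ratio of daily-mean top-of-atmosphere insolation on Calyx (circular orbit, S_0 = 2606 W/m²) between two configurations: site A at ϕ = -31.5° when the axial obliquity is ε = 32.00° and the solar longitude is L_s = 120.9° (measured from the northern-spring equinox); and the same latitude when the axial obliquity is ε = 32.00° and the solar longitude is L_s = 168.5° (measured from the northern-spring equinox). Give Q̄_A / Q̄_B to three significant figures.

Q̄_A / Q̄_B ≈ 0.555

— Configuration A (ϕ=-31.5°):
Solar declination: sin δ = sin ε · sin L_s = sin 32.00° × sin 120.9° = 0.45471, so δ = +27.046°.
cos h₀ = −tan(-31.5°) tan(+27.046°) = 0.3129, h₀ = 1.2526 rad.
Bracket: h₀ sin ϕ sin δ + cos ϕ cos δ sin h₀ = 1.2526×-0.52250×0.45471 + 0.85264×0.89064×0.94980 = -0.297600 + 0.721274 = 0.423674.
Q̄ = (S_0/π) × [bracket] = (2606/π) × 0.423674 = 351.44 W/m².
— Configuration B (ϕ=-31.5°):
Solar declination: sin δ = sin ε · sin L_s = sin 32.00° × sin 168.5° = 0.10565, so δ = +6.065°.
cos h₀ = −tan(-31.5°) tan(+6.065°) = 0.0651, h₀ = 1.5056 rad.
Bracket: h₀ sin ϕ sin δ + cos ϕ cos δ sin h₀ = 1.5056×-0.52250×0.10565 + 0.85264×0.99440×0.99788 = -0.083112 + 0.846068 = 0.762956.
Q̄ = (S_0/π) × [bracket] = (2606/π) × 0.762956 = 632.88 W/m².
Ratio Q̄_A / Q̄_B = 351.44 / 632.88 = 0.5553.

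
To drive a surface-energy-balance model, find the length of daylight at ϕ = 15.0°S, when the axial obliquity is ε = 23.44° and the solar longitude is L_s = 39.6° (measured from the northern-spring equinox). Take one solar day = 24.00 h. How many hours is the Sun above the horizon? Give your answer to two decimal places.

Solar declination: sin δ = sin ε · sin L_s = sin 23.44° × sin 39.6° = 0.25356, so δ = +14.688°.
cos h₀ = −tan ϕ · tan δ = −tan(-15.0°) × tan(+14.688°) = 0.0702, so h₀ = 1.5005 rad = 85.97°.
Daylight = 2h₀/(2π) × 24.00 h = (1.5005/π) × 24.00 = 11.46 h.

11.46 h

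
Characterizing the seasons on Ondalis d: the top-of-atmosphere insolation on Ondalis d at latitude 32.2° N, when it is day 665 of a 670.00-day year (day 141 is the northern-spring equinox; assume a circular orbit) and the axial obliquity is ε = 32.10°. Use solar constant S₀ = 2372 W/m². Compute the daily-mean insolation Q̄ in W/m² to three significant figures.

Solar longitude: λ_s = 360° × (665 − 141)/670.00 = 281.552°.
sin δ = sin 32.10° × sin 281.552° = -0.52063, so δ = -31.375°.
cos H₀ = −tan(+32.2°) tan(-31.375°) = 0.3840, H₀ = 1.1767 rad.
Bracket: H₀ sin φ sin δ + cos φ cos δ sin H₀ = 1.1767×0.53288×-0.52063 + 0.84619×0.85378×0.92333 = -0.326456 + 0.667069 = 0.340613.
Q̄ = (S₀/π) × [bracket] = (2372/π) × 0.340613 = 257.2 W/m².

Q̄ ≈ 257 W/m²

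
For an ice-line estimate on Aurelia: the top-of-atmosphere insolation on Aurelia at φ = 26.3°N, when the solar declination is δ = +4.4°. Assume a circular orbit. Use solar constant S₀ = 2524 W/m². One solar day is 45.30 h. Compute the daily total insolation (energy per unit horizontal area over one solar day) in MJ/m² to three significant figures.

cos H₀ = −tan(+26.3°) tan(+4.400°) = -0.0380, H₀ = 1.6088 rad.
Bracket: H₀ sin φ sin δ + cos φ cos δ sin H₀ = 1.6088×0.44307×0.07672 + 0.89649×0.99705×0.99928 = 0.054687 + 0.893202 = 0.947889.
Q̄ = (S₀/π) × [bracket] = (2524/π) × 0.947889 = 761.55 W/m².
Daily total = Q̄ × 45.30 h × 3600 s/h = 761.55 × 45.30 × 3600 / 10⁶ = 124.2 MJ/m².

124 MJ/m²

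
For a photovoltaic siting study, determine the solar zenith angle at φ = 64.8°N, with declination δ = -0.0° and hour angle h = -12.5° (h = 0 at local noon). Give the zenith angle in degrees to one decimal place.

cos θ_z = sin φ sin δ + cos φ cos δ cos h = -0.000000 + 0.415687 = 0.415687.
θ_z = arccos(0.415687) = 65.4°.

θ_z = 65.4°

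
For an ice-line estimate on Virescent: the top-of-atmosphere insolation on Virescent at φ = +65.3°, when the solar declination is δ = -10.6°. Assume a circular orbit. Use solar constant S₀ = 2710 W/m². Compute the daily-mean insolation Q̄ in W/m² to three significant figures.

Q̄ ≈ 158 W/m²

cos H₀ = −tan(+65.3°) tan(-10.600°) = 0.4069, H₀ = 1.1518 rad.
Bracket: H₀ sin φ sin δ + cos φ cos δ sin H₀ = 1.1518×0.90851×-0.18395 + 0.41787×0.98294×0.91348 = -0.192489 + 0.375204 = 0.182715.
Q̄ = (S₀/π) × [bracket] = (2710/π) × 0.182715 = 157.6 W/m².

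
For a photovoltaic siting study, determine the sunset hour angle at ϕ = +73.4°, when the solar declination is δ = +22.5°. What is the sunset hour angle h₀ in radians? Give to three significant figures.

h₀ = 3.14 rad

Sunrise equation: cos h₀ = −tan ϕ · tan δ = -1.3895 ≤ −1, so the Sun never sets (polar day) and h₀ = π.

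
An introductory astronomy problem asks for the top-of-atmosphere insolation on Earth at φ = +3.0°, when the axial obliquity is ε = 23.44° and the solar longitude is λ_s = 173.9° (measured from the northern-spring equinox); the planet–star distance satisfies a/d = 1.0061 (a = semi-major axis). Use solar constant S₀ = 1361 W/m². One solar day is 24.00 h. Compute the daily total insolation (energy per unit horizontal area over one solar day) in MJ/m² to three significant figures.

37.9 MJ/m²

Solar declination: sin δ = sin ε · sin λ_s = sin 23.44° × sin 173.9° = 0.04227, so δ = +2.423°.
cos H₀ = −tan(+3.0°) tan(+2.423°) = -0.0022, H₀ = 1.5730 rad.
Bracket: H₀ sin φ sin δ + cos φ cos δ sin H₀ = 1.5730×0.05234×0.04227 + 0.99863×0.99911×1.00000 = 0.003480 + 0.997741 = 1.001221.
Inverse-square distance factor (a/d)² = 1.0061² = 1.012237.
Q̄ = (S₀/π) × 1.012237 × [bracket] = (1361/π) × 1.012237 × 1.001221 = 439.06 W/m².
Daily total = Q̄ × 24.00 h × 3600 s/h = 439.06 × 24.00 × 3600 / 10⁶ = 37.93 MJ/m².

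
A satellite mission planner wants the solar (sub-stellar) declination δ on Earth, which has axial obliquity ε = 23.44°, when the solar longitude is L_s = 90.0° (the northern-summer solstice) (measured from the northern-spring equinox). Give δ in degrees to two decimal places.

sin δ = sin ε · sin L_s = sin 23.44° × sin 90.0° = 0.397789.
δ = arcsin(0.397789) = +23.44°.

δ = +23.44°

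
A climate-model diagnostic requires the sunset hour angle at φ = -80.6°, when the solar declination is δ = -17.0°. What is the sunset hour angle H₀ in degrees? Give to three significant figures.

H₀ = 180°

Sunrise equation: cos H₀ = −tan φ · tan δ = -1.8468 ≤ −1, so the Sun never sets (polar day) and H₀ = π.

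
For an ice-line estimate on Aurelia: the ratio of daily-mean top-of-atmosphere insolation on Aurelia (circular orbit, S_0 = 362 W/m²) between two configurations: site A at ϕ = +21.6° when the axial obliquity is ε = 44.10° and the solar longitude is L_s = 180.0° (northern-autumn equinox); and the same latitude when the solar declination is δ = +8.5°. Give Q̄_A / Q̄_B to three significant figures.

Q̄_A / Q̄_B ≈ 0.924

— Configuration A (ϕ=+21.6°):
Solar declination: sin δ = sin ε · sin L_s = sin 44.10° × sin 180.0° = 0.00000, so δ = +0.000°.
cos h₀ = −tan(+21.6°) tan(+0.000°) = -0.0000, h₀ = 1.5708 rad.
Bracket: h₀ sin ϕ sin δ + cos ϕ cos δ sin h₀ = 1.5708×0.36812×0.00000 + 0.92978×1.00000×1.00000 = 0.000000 + 0.929780 = 0.929780.
Q̄ = (S_0/π) × [bracket] = (362/π) × 0.929780 = 107.14 W/m².
— Configuration B (ϕ=+21.6°):
cos h₀ = −tan(+21.6°) tan(+8.500°) = -0.0592, h₀ = 1.6300 rad.
Bracket: h₀ sin ϕ sin δ + cos ϕ cos δ sin h₀ = 1.6300×0.36812×0.14781 + 0.92978×0.98902×0.99825 = 0.088691 + 0.917962 = 1.006653.
Q̄ = (S_0/π) × [bracket] = (362/π) × 1.006653 = 115.99 W/m².
Ratio Q̄_A / Q̄_B = 107.14 / 115.99 = 0.9237.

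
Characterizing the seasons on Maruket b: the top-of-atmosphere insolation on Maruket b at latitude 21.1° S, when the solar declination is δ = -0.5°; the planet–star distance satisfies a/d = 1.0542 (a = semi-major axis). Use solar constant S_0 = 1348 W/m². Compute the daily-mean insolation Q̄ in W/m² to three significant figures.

Q̄ ≈ 447 W/m²

cos h₀ = −tan(-21.1°) tan(-0.500°) = -0.0034, h₀ = 1.5742 rad.
Bracket: h₀ sin ϕ sin δ + cos ϕ cos δ sin h₀ = 1.5742×-0.36000×-0.00873 + 0.93295×0.99996×0.99999 = 0.004947 + 0.932903 = 0.937850.
Inverse-square distance factor (a/d)² = 1.0542² = 1.111338.
Q̄ = (S_0/π) × 1.111338 × [bracket] = (1348/π) × 1.111338 × 0.937850 = 447.2 W/m².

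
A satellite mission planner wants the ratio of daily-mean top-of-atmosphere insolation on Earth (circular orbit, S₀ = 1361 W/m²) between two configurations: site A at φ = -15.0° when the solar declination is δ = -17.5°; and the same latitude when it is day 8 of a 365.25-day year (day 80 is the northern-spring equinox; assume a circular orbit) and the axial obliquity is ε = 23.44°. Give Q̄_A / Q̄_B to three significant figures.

Q̄_A / Q̄_B ≈ 0.994

— Configuration A (φ=-15.0°):
cos H₀ = −tan(-15.0°) tan(-17.500°) = -0.0845, H₀ = 1.6554 rad.
Bracket: H₀ sin φ sin δ + cos φ cos δ sin H₀ = 1.6554×-0.25882×-0.30071 + 0.96593×0.95372×0.99642 = 0.128839 + 0.917929 = 1.046768.
Q̄ = (S₀/π) × [bracket] = (1361/π) × 1.046768 = 453.48 W/m².
— Configuration B (φ=-15.0°):
Solar longitude: λ_s = 360° × (8 − 80)/365.25 = -70.965°, i.e. -70.965° + 360° = 289.035°.
sin δ = sin 23.44° × sin 289.035° = -0.37604, so δ = -22.088°.
cos H₀ = −tan(-15.0°) tan(-22.088°) = -0.1087, H₀ = 1.6798 rad.
Bracket: H₀ sin φ sin δ + cos φ cos δ sin H₀ = 1.6798×-0.25882×-0.37604 + 0.96593×0.92660×0.99407 = 0.163489 + 0.889723 = 1.053212.
Q̄ = (S₀/π) × [bracket] = (1361/π) × 1.053212 = 456.27 W/m².
Ratio Q̄_A / Q̄_B = 453.48 / 456.27 = 0.9939.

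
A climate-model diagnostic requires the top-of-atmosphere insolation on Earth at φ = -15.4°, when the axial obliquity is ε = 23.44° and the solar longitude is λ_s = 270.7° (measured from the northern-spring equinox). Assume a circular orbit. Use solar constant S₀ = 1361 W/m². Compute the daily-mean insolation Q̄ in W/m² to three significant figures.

Solar declination: sin δ = sin ε · sin λ_s = sin 23.44° × sin 270.7° = -0.39776, so δ = -23.438°.
cos H₀ = −tan(-15.4°) tan(-23.438°) = -0.1194, H₀ = 1.6905 rad.
Bracket: H₀ sin φ sin δ + cos φ cos δ sin H₀ = 1.6905×-0.26556×-0.39776 + 0.96410×0.91749×0.99284 = 0.178566 + 0.878219 = 1.056785.
Q̄ = (S₀/π) × [bracket] = (1361/π) × 1.056785 = 457.8 W/m².

Q̄ ≈ 458 W/m²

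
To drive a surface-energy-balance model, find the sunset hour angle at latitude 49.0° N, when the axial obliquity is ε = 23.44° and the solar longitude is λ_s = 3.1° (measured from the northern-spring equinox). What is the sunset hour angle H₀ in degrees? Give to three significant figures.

Solar declination: sin δ = sin ε · sin λ_s = sin 23.44° × sin 3.1° = 0.02151, so δ = +1.233°.
cos H₀ = −tan φ · tan δ = −tan(+49.0°) × tan(+1.233°) = -0.0248, so H₀ = 1.5956 rad = 91.42°.

H₀ = 91.4°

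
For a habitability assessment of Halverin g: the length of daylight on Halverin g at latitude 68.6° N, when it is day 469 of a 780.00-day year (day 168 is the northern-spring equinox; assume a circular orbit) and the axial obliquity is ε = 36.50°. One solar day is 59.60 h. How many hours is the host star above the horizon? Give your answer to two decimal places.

59.60 h

Solar longitude: λ_s = 360° × (469 − 168)/780.00 = 138.923°.
sin δ = sin 36.50° × sin 138.923° = 0.39084, so δ = +23.007°.
Sunrise equation: cos H₀ = −tan φ · tan δ = -1.0835 ≤ −1, so the host star never sets (polar day) and H₀ = π.
Daylight = 2H₀/(2π) × 59.60 h = (3.1416/π) × 59.60 = 59.60 h.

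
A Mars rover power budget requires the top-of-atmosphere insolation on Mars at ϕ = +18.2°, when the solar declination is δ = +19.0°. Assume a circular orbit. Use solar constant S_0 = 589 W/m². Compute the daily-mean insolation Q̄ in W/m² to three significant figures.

cos h₀ = −tan(+18.2°) tan(+19.000°) = -0.1132, h₀ = 1.6842 rad.
Bracket: h₀ sin ϕ sin δ + cos ϕ cos δ sin h₀ = 1.6842×0.31233×0.32557 + 0.94997×0.94552×0.99357 = 0.171258 + 0.892440 = 1.063698.
Q̄ = (S_0/π) × [bracket] = (589/π) × 1.063698 = 199.4 W/m².

Q̄ ≈ 199 W/m²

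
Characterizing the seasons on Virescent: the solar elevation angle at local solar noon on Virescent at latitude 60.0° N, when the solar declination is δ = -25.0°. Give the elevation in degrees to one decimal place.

At local noon the hour angle is zero, so the zenith angle equals |ϕ − δ| = |+60.0° − (-25.000°)| = 85.000°.
Elevation = 90° − 85.000° = 5.0°.

5.0°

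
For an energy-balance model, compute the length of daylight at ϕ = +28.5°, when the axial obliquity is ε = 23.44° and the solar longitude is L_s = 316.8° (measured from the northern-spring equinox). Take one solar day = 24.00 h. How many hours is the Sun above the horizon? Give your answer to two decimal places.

Solar declination: sin δ = sin ε · sin L_s = sin 23.44° × sin 316.8° = -0.27230, so δ = -15.801°.
cos h₀ = −tan ϕ · tan δ = −tan(+28.5°) × tan(-15.801°) = 0.1537, so h₀ = 1.4165 rad = 81.16°.
Daylight = 2h₀/(2π) × 24.00 h = (1.4165/π) × 24.00 = 10.82 h.

10.82 h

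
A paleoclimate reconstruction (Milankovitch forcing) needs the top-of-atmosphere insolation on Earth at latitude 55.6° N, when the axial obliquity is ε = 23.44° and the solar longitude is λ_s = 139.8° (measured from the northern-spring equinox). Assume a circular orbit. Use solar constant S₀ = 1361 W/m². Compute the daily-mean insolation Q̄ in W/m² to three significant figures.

Solar declination: sin δ = sin ε · sin λ_s = sin 23.44° × sin 139.8° = 0.25676, so δ = +14.878°.
cos H₀ = −tan(+55.6°) tan(+14.878°) = -0.3880, H₀ = 1.9692 rad.
Bracket: H₀ sin φ sin δ + cos φ cos δ sin H₀ = 1.9692×0.82511×0.25676 + 0.56497×0.96648×0.92166 = 0.417185 + 0.503256 = 0.920441.
Q̄ = (S₀/π) × [bracket] = (1361/π) × 0.920441 = 398.8 W/m².

Q̄ ≈ 399 W/m²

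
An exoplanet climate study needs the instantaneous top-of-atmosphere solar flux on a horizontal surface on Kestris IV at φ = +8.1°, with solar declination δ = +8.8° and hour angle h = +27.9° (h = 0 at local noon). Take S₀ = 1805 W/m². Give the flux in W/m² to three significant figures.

1.60e+03 W/m²

cos θ_z = sin φ sin δ + cos φ cos δ cos h = 0.021556 + 0.864649 = 0.886205.
Flux = S₀ · cos θ_z = 1805 × 0.886205 = 1600 W/m².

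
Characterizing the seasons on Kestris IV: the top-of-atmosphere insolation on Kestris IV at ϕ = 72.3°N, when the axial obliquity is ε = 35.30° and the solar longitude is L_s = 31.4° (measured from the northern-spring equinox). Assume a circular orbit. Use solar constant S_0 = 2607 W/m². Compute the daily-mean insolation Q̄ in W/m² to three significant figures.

Solar declination: sin δ = sin ε · sin L_s = sin 35.30° × sin 31.4° = 0.30107, so δ = +17.522°.
cos h₀ = −tan(+72.3°) tan(+17.522°) = -0.9893, h₀ = 2.9950 rad.
Bracket: h₀ sin ϕ sin δ + cos ϕ cos δ sin h₀ = 2.9950×0.95266×0.30107 + 0.30403×0.95360×0.14606 = 0.859018 + 0.042346 = 0.901364.
Q̄ = (S_0/π) × [bracket] = (2607/π) × 0.901364 = 748.0 W/m².

Q̄ ≈ 748 W/m²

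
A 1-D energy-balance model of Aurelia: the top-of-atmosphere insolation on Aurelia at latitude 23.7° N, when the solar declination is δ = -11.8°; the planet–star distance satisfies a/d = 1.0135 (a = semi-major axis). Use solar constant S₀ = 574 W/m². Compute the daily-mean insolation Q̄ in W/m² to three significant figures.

Q̄ ≈ 145 W/m²

cos H₀ = −tan(+23.7°) tan(-11.800°) = 0.0917, H₀ = 1.4790 rad.
Bracket: H₀ sin φ sin δ + cos φ cos δ sin H₀ = 1.4790×0.40195×-0.20450 + 0.91566×0.97887×0.99579 = -0.121572 + 0.892539 = 0.770967.
Inverse-square distance factor (a/d)² = 1.0135² = 1.027182.
Q̄ = (S₀/π) × 1.027182 × [bracket] = (574/π) × 1.027182 × 0.770967 = 144.7 W/m².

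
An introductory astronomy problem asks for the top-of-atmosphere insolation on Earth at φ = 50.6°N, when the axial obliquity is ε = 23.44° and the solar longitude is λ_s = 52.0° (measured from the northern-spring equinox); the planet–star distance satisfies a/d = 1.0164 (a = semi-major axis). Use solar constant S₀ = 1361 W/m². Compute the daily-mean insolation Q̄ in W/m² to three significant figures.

Solar declination: sin δ = sin ε · sin λ_s = sin 23.44° × sin 52.0° = 0.31346, so δ = +18.268°.
cos H₀ = −tan(+50.6°) tan(+18.268°) = -0.4019, H₀ = 1.9844 rad.
Bracket: H₀ sin φ sin δ + cos φ cos δ sin H₀ = 1.9844×0.77273×0.31346 + 0.63473×0.94960×0.91570 = 0.480661 + 0.551929 = 1.032590.
Inverse-square distance factor (a/d)² = 1.0164² = 1.033069.
Q̄ = (S₀/π) × 1.033069 × [bracket] = (1361/π) × 1.033069 × 1.032590 = 462.1 W/m².

Q̄ ≈ 462 W/m²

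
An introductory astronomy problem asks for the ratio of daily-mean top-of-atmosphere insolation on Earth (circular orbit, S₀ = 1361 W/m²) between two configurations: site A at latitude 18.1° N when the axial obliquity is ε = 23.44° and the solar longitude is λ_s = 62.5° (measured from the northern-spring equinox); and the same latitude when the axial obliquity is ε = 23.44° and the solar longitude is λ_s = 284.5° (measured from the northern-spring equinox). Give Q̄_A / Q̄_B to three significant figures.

— Configuration A (φ=+18.1°):
Solar declination: sin δ = sin ε · sin λ_s = sin 23.44° × sin 62.5° = 0.35284, so δ = +20.661°.
cos H₀ = −tan(+18.1°) tan(+20.661°) = -0.1233, H₀ = 1.6944 rad.
Bracket: H₀ sin φ sin δ + cos φ cos δ sin H₀ = 1.6944×0.31068×0.35284 + 0.95052×0.93568×0.99238 = 0.185741 + 0.882605 = 1.068346.
Q̄ = (S₀/π) × [bracket] = (1361/π) × 1.068346 = 462.83 W/m².
— Configuration B (φ=+18.1°):
Solar declination: sin δ = sin ε · sin λ_s = sin 23.44° × sin 284.5° = -0.38512, so δ = -22.651°.
cos H₀ = −tan(+18.1°) tan(-22.651°) = 0.1364, H₀ = 1.4340 rad.
Bracket: H₀ sin φ sin δ + cos φ cos δ sin H₀ = 1.4340×0.31068×-0.38512 + 0.95052×0.92287×0.99065 = -0.171577 + 0.869005 = 0.697428.
Q̄ = (S₀/π) × [bracket] = (1361/π) × 0.697428 = 302.14 W/m².
Ratio Q̄_A / Q̄_B = 462.83 / 302.14 = 1.532.

Q̄_A / Q̄_B ≈ 1.53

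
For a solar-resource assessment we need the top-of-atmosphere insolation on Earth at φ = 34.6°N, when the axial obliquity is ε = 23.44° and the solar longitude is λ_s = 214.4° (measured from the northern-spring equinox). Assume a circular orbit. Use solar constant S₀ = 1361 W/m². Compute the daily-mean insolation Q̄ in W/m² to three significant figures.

Q̄ ≈ 265 W/m²

Solar declination: sin δ = sin ε · sin λ_s = sin 23.44° × sin 214.4° = -0.22474, so δ = -12.987°.
cos H₀ = −tan(+34.6°) tan(-12.987°) = 0.1591, H₀ = 1.4110 rad.
Bracket: H₀ sin φ sin δ + cos φ cos δ sin H₀ = 1.4110×0.56784×-0.22474 + 0.82314×0.97442×0.98726 = -0.180067 + 0.791866 = 0.611799.
Q̄ = (S₀/π) × [bracket] = (1361/π) × 0.611799 = 265.0 W/m².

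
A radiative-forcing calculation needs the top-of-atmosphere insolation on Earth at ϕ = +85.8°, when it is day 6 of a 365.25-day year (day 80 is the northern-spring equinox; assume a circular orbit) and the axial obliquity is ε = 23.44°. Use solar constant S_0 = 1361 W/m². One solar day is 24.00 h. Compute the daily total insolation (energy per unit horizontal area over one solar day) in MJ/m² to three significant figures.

0.00 MJ/m²

Solar longitude: L_s = 360° × (6 − 80)/365.25 = -72.936°, i.e. -72.936° + 360° = 287.064°.
sin δ = sin 23.44° × sin 287.064° = -0.38028, so δ = -22.351°.
cos h₀ = −tan(+85.8°) tan(-22.351°) = 5.5990 ≥ 1 ⇒ polar night, h₀ = 0 and Q̄ = 0.
Daily total = Q̄ × 24.00 h × 3600 s/h = 0.00 MJ/m².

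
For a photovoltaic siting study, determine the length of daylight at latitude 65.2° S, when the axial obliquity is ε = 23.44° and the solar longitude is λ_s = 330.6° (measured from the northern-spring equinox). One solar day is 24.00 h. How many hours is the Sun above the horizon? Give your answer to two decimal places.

15.40 h

Solar declination: sin δ = sin ε · sin λ_s = sin 23.44° × sin 330.6° = -0.19528, so δ = -11.261°.
cos H₀ = −tan φ · tan δ = −tan(-65.2°) × tan(-11.261°) = -0.4309, so H₀ = 2.0163 rad = 115.53°.
Daylight = 2H₀/(2π) × 24.00 h = (2.0163/π) × 24.00 = 15.40 h.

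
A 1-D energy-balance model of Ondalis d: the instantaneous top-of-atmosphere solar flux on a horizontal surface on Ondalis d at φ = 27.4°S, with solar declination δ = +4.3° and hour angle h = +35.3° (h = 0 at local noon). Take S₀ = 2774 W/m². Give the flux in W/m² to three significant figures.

1.91e+03 W/m²

cos θ_z = sin φ sin δ + cos φ cos δ cos h = -0.034505 + 0.722540 = 0.688035.
Flux = S₀ · cos θ_z = 2774 × 0.688035 = 1909 W/m².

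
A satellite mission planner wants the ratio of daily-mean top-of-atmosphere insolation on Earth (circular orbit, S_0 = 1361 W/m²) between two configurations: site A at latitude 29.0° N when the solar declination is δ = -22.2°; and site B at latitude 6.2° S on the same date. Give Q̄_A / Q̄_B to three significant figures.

— Configuration A (ϕ=+29.0°):
cos h₀ = −tan(+29.0°) tan(-22.200°) = 0.2262, h₀ = 1.3426 rad.
Bracket: h₀ sin ϕ sin δ + cos ϕ cos δ sin h₀ = 1.3426×0.48481×-0.37784 + 0.87462×0.92587×0.97408 = -0.245938 + 0.788795 = 0.542857.
Q̄ = (S_0/π) × [bracket] = (1361/π) × 0.542857 = 235.18 W/m².
— Configuration B (ϕ=-6.2°):
cos h₀ = −tan(-6.2°) tan(-22.200°) = -0.0443, h₀ = 1.6151 rad.
Bracket: h₀ sin ϕ sin δ + cos ϕ cos δ sin h₀ = 1.6151×-0.10800×-0.37784 + 0.99415×0.92587×0.99902 = 0.065907 + 0.919552 = 0.985459.
Q̄ = (S_0/π) × [bracket] = (1361/π) × 0.985459 = 426.92 W/m².
Ratio Q̄_A / Q̄_B = 235.18 / 426.92 = 0.5509.

Q̄_A / Q̄_B ≈ 0.551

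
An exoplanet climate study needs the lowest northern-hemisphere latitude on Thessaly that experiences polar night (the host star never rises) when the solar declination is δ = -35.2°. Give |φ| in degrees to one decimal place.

Polar night requires cos H₀ = −tan φ tan δ ≥ 1, i.e. tan φ tan δ ≤ −1.
The boundary is |tan φ| · |tan δ| = 1, so |φ| = 90° − |δ| = 90° − 35.2° = 54.8° in the northern hemisphere.

|φ| = 54.8°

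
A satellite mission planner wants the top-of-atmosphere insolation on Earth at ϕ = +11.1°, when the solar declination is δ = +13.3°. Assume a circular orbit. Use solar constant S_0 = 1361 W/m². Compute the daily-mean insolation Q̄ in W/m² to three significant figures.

cos h₀ = −tan(+11.1°) tan(+13.300°) = -0.0464, h₀ = 1.6172 rad.
Bracket: h₀ sin ϕ sin δ + cos ϕ cos δ sin h₀ = 1.6172×0.19252×0.23005 + 0.98129×0.97318×0.99892 = 0.071625 + 0.953940 = 1.025565.
Q̄ = (S_0/π) × [bracket] = (1361/π) × 1.025565 = 444.3 W/m².

Q̄ ≈ 444 W/m²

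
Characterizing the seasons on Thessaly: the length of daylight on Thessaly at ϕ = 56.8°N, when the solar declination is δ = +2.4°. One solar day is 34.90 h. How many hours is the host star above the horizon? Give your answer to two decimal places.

18.16 h

cos h₀ = −tan ϕ · tan δ = −tan(+56.8°) × tan(+2.400°) = -0.0640, so h₀ = 1.6349 rad = 93.67°.
Daylight = 2h₀/(2π) × 34.90 h = (1.6349/π) × 34.90 = 18.16 h.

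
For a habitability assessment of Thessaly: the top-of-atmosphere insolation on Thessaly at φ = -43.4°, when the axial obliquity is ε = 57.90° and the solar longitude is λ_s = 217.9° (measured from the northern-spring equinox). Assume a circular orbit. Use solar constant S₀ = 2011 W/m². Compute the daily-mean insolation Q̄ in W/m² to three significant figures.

Solar declination: sin δ = sin ε · sin λ_s = sin 57.90° × sin 217.9° = -0.52037, so δ = -31.357°.
cos H₀ = −tan(-43.4°) tan(-31.357°) = -0.5763, H₀ = 2.1849 rad.
Bracket: H₀ sin φ sin δ + cos φ cos δ sin H₀ = 2.1849×-0.68709×-0.52037 + 0.72657×0.85394×0.81726 = 0.781191 + 0.507067 = 1.288258.
Q̄ = (S₀/π) × [bracket] = (2011/π) × 1.288258 = 824.6 W/m².

Q̄ ≈ 825 W/m²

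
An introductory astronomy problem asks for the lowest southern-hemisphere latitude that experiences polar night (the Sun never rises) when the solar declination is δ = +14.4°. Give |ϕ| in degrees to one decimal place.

|ϕ| = 75.6°

Polar night requires cos h₀ = −tan ϕ tan δ ≥ 1, i.e. tan ϕ tan δ ≤ −1.
The boundary is |tan ϕ| · |tan δ| = 1, so |ϕ| = 90° − |δ| = 90° − 14.4° = 75.6° in the southern hemisphere.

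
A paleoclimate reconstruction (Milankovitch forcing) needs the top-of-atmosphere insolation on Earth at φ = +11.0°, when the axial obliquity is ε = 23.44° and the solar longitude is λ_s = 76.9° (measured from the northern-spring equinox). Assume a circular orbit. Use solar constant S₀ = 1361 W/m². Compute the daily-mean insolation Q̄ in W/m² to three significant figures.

Solar declination: sin δ = sin ε · sin λ_s = sin 23.44° × sin 76.9° = 0.38744, so δ = +22.795°.
cos H₀ = −tan(+11.0°) tan(+22.795°) = -0.0817, H₀ = 1.6526 rad.
Bracket: H₀ sin φ sin δ + cos φ cos δ sin H₀ = 1.6526×0.19081×0.38744 + 0.98163×0.92190×0.99666 = 0.122172 + 0.901942 = 1.024114.
Q̄ = (S₀/π) × [bracket] = (1361/π) × 1.024114 = 443.7 W/m².

Q̄ ≈ 444 W/m²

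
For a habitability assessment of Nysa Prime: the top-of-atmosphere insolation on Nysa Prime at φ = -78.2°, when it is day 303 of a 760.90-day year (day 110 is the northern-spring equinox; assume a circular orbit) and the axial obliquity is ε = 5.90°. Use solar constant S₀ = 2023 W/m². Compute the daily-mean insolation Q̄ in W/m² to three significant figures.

Solar longitude: λ_s = 360° × (303 − 110)/760.90 = 91.313°.
sin δ = sin 5.90° × sin 91.313° = 0.10277, so δ = +5.898°.
cos H₀ = −tan(-78.2°) tan(+5.898°) = 0.4945, H₀ = 1.0535 rad.
Bracket: H₀ sin φ sin δ + cos φ cos δ sin H₀ = 1.0535×-0.97887×0.10277 + 0.20450×0.99471×0.86916 = -0.105980 + 0.176803 = 0.070823.
Q̄ = (S₀/π) × [bracket] = (2023/π) × 0.070823 = 45.61 W/m².

Q̄ ≈ 45.6 W/m²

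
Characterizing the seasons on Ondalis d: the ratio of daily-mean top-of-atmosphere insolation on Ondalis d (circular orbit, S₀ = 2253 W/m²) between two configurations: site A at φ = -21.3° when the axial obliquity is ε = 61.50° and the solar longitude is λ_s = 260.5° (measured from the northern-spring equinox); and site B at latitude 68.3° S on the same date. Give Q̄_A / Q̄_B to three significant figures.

— Configuration A (φ=-21.3°):
Solar declination: sin δ = sin ε · sin λ_s = sin 61.50° × sin 260.5° = -0.86676, so δ = -60.085°.
cos H₀ = −tan(-21.3°) tan(-60.085°) = -0.6776, H₀ = 2.3153 rad.
Bracket: H₀ sin φ sin δ + cos φ cos δ sin H₀ = 2.3153×-0.36325×-0.86676 + 0.93169×0.49872×0.73542 = 0.728974 + 0.341715 = 1.070689.
Q̄ = (S₀/π) × [bracket] = (2253/π) × 1.070689 = 767.85 W/m².
— Configuration B (φ=-68.3°):
cos H₀ = −tan(-68.3°) tan(-60.085°) = -4.3674 ≤ −1 ⇒ polar day, H₀ = π.
Bracket: H₀ sin φ sin δ + cos φ cos δ sin H₀ = 3.1416×-0.92913×-0.86676 + 0.36975×0.49872×0.00000 = 2.530033 + 0.000000 = 2.530033.
Q̄ = (S₀/π) × [bracket] = (2253/π) × 2.530033 = 1814.4 W/m².
Ratio Q̄_A / Q̄_B = 767.85 / 1814.4 = 0.4232.

Q̄_A / Q̄_B ≈ 0.423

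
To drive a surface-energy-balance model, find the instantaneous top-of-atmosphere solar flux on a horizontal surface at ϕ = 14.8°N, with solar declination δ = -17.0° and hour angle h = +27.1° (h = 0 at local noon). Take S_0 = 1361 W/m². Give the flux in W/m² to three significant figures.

cos θ_z = sin ϕ sin δ + cos ϕ cos δ cos h = -0.074685 + 0.823071 = 0.748386.
Flux = S_0 · cos θ_z = 1361 × 0.748386 = 1019 W/m².

1.02e+03 W/m²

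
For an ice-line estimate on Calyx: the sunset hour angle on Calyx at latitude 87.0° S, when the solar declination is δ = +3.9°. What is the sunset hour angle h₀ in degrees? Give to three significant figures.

cos h₀ = −tan ϕ · tan δ = 1.3008 ≥ 1, so the host star never rises (polar night) and h₀ = 0.

h₀ = 0.00°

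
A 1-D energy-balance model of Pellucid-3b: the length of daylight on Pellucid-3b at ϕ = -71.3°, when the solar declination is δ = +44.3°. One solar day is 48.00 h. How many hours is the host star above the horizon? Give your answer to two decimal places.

0.00 h

cos h₀ = −tan ϕ · tan δ = 2.8831 ≥ 1, so the host star never rises (polar night) and h₀ = 0.
Daylight = 2h₀/(2π) × 48.00 h = (0.0000/π) × 48.00 = 0.00 h.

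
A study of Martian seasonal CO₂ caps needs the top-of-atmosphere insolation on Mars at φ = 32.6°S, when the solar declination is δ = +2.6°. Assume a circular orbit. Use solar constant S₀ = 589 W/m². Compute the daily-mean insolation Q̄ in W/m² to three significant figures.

Q̄ ≈ 151 W/m²

cos H₀ = −tan(-32.6°) tan(+2.600°) = 0.0290, H₀ = 1.5418 rad.
Bracket: H₀ sin φ sin δ + cos φ cos δ sin H₀ = 1.5418×-0.53877×0.04536 + 0.84245×0.99897×0.99958 = -0.037679 + 0.841229 = 0.803550.
Q̄ = (S₀/π) × [bracket] = (589/π) × 0.803550 = 150.7 W/m².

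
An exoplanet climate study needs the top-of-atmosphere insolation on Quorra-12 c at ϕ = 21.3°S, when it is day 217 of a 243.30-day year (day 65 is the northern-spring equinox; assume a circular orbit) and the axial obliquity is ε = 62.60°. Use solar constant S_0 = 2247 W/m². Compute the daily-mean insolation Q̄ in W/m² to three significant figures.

Solar longitude: L_s = 360° × (217 − 65)/243.30 = 224.908°.
sin δ = sin 62.60° × sin 224.908° = -0.62677, so δ = -38.812°.
cos h₀ = −tan(-21.3°) tan(-38.812°) = -0.3136, h₀ = 1.8898 rad.
Bracket: h₀ sin ϕ sin δ + cos ϕ cos δ sin h₀ = 1.8898×-0.36325×-0.62677 + 0.93169×0.77921×0.94955 = 0.430259 + 0.689356 = 1.119615.
Q̄ = (S_0/π) × [bracket] = (2247/π) × 1.119615 = 800.8 W/m².

Q̄ ≈ 801 W/m²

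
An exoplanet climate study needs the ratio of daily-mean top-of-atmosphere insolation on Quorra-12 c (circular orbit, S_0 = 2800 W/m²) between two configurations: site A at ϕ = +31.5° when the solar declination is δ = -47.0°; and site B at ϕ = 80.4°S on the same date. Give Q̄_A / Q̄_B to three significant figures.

Q̄_A / Q̄_B ≈ 0.0495

— Configuration A (ϕ=+31.5°):
cos h₀ = −tan(+31.5°) tan(-47.000°) = 0.6571, h₀ = 0.8538 rad.
Bracket: h₀ sin ϕ sin δ + cos ϕ cos δ sin h₀ = 0.8538×0.52250×-0.73135 + 0.85264×0.68200×0.75376 = -0.326263 + 0.438312 = 0.112049.
Q̄ = (S_0/π) × [bracket] = (2800/π) × 0.112049 = 99.866 W/m².
— Configuration B (ϕ=-80.4°):
cos h₀ = −tan(-80.4°) tan(-47.000°) = -6.3402 ≤ −1 ⇒ polar day, h₀ = π.
Bracket: h₀ sin ϕ sin δ + cos ϕ cos δ sin h₀ = 3.1416×-0.98600×-0.73135 + 0.16677×0.68200×0.00000 = 2.265443 + 0.000000 = 2.265443.
Q̄ = (S_0/π) × [bracket] = (2800/π) × 2.265443 = 2019.1 W/m².
Ratio Q̄_A / Q̄_B = 99.866 / 2019.1 = 0.04946.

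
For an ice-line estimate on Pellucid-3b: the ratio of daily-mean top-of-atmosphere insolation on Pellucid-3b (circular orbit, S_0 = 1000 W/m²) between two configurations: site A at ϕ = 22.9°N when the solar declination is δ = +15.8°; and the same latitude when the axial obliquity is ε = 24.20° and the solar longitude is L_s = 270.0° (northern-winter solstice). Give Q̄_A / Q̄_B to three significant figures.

— Configuration A (ϕ=+22.9°):
cos h₀ = −tan(+22.9°) tan(+15.800°) = -0.1195, h₀ = 1.6906 rad.
Bracket: h₀ sin ϕ sin δ + cos ϕ cos δ sin h₀ = 1.6906×0.38912×0.27228 + 0.92119×0.96222×0.99283 = 0.179118 + 0.880032 = 1.059150.
Q̄ = (S_0/π) × [bracket] = (1000/π) × 1.059150 = 337.14 W/m².
— Configuration B (ϕ=+22.9°):
Solar declination: sin δ = sin ε · sin L_s = sin 24.20° × sin 270.0° = -0.40992, so δ = -24.200°.
cos h₀ = −tan(+22.9°) tan(-24.200°) = 0.1898, h₀ = 1.3798 rad.
Bracket: h₀ sin ϕ sin δ + cos ϕ cos δ sin h₀ = 1.3798×0.38912×-0.40992 + 0.92119×0.91212×0.98181 = -0.220089 + 0.824952 = 0.604863.
Q̄ = (S_0/π) × [bracket] = (1000/π) × 0.604863 = 192.53 W/m².
Ratio Q̄_A / Q̄_B = 337.14 / 192.53 = 1.751.

Q̄_A / Q̄_B ≈ 1.75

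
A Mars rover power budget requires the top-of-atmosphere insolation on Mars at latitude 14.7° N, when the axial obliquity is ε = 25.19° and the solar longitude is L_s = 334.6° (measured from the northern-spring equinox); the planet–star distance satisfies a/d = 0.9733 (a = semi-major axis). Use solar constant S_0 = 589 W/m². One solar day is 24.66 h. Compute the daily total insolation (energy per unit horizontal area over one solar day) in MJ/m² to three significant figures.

13.9 MJ/m²

Solar declination: sin δ = sin ε · sin L_s = sin 25.19° × sin 334.6° = -0.18256, so δ = -10.519°.
cos h₀ = −tan(+14.7°) tan(-10.519°) = 0.0487, h₀ = 1.5221 rad.
Bracket: h₀ sin ϕ sin δ + cos ϕ cos δ sin h₀ = 1.5221×0.25376×-0.18256 + 0.96727×0.98319×0.99881 = -0.070513 + 0.949878 = 0.879365.
Inverse-square distance factor (a/d)² = 0.9733² = 0.947313.
Q̄ = (S_0/π) × 0.947313 × [bracket] = (589/π) × 0.947313 × 0.879365 = 156.18 W/m².
Daily total = Q̄ × 24.66 h × 3600 s/h = 156.18 × 24.66 × 3600 / 10⁶ = 13.87 MJ/m².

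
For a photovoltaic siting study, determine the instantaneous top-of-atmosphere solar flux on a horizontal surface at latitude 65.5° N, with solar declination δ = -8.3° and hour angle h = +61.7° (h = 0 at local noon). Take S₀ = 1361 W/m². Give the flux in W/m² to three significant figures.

86.0 W/m²

cos θ_z = sin φ sin δ + cos φ cos δ cos h = -0.131359 + 0.194542 = 0.063183.
Flux = S₀ · cos θ_z = 1361 × 0.063183 = 85.99 W/m².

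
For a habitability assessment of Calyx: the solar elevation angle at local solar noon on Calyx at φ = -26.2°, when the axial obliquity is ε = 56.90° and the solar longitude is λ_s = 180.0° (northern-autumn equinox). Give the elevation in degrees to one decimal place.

Solar declination: sin δ = sin ε · sin λ_s = sin 56.90° × sin 180.0° = 0.00000, so δ = +0.000°.
At local noon the hour angle is zero, so the zenith angle equals |φ − δ| = |-26.2° − (+0.000°)| = 26.200°.
Elevation = 90° − 26.200° = 63.8°.

63.8°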